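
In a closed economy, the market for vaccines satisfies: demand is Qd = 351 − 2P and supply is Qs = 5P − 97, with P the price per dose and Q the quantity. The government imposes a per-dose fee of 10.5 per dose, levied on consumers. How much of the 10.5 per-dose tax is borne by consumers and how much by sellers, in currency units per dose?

Consumers bear 7.5 per dose; sellers bear 3 per dose.

Before the tax: set 351 − 2P = 5P − 97 → P* = 64, Q* = 223.
With the tax collected from consumers, demand (in seller-price terms) shifts: Qd = 351 − 2(P + 10.5).
Solving gives Q = 208 with consumers paying 71.5 and sellers receiving 61 (the 10.5 wedge).
Burden on consumers: 7.5; on sellers: 3. (They sum to 10.5.)
The less price-elastic side of the market bears the larger share of a per-unit tax.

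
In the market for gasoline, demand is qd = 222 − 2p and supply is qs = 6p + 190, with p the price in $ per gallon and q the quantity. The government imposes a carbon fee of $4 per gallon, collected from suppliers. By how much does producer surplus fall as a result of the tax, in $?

Producer surplus falls by $211.

Without the tax, 222 − 2p = 6p + 190 gives 8p = 32, so p* = $4 and q* = 214.
With the tax collected from suppliers, supply shifts: qs = 6(p − 4) + 190.
Solving gives q = 208 with buyers paying $7 and suppliers receiving $3 (the $4 wedge).
ΔPS is the trapezoid between Q = 208 and Q = 214 of height $1: ½ · (214 + 208) · 1 = $211.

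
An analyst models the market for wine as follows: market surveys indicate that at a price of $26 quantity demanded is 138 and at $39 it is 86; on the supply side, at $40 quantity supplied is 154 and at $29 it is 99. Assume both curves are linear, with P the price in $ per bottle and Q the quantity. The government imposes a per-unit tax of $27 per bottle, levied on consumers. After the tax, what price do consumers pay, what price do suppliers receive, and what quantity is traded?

Demand slope: (86 − 138)/(39 − 26) = -4, so Qd = 242 − 4P.
Supply slope: (99 − 154)/(29 − 40) = 5, so Qs = 5P − 46.
Without the tax, 242 − 4P = 5P − 46 gives 9P = 288, so P* = $32 and Q* = 114.
With the tax collected from consumers, demand (in seller-price terms) shifts: Qd = 242 − 4(P + 27).
Solving gives Q = 54 with consumers paying $47 and suppliers receiving $20 (the $27 wedge).
The less price-elastic side of the market bears the larger share of a per-unit tax.

Consumers pay $47; suppliers receive $20; quantity = 54.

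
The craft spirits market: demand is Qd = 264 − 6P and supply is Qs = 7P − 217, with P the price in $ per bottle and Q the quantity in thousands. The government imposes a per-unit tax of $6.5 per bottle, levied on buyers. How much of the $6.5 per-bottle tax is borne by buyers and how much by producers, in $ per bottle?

Buyers bear $3.5 per bottle; producers bear $3 per bottle.

Without the tax, 264 − 6P = 7P − 217 gives 13P = 481, so P* = $37 and Q* = 42.
With the tax collected from buyers, demand (in seller-price terms) shifts: Qd = 264 − 6(P + 6.5).
Solving gives Q = 21 with buyers paying $40.5 and producers receiving $34 (the $6.5 wedge).
Burden on buyers: $3.5; on producers: $3. (They sum to $6.5.)
The less price-elastic side of the market bears the larger share of a per-unit tax.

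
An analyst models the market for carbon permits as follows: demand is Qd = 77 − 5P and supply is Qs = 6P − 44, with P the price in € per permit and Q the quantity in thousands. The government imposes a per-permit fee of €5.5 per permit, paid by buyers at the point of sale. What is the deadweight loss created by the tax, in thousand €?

Without the tax, 77 − 5P = 6P − 44 gives 11P = 121, so P* = €11 and Q* = 22.
With the tax collected from buyers, demand (in seller-price terms) shifts: Qd = 77 − 5(P + 5.5).
Solving gives Q = 7 with buyers paying €14 and producers receiving €8.5 (the €5.5 wedge).
Quantity falls by |ΔQ| = |22 − 7| = 15.
DWL = ½ · t · |ΔQ| = ½ · 5.5 · 15 = €41.25.

Deadweight loss = €41.25 thousand.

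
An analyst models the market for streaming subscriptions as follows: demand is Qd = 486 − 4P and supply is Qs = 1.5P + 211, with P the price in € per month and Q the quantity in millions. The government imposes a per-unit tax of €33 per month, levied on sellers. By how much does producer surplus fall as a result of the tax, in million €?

Without the tax, 486 − 4P = 1.5P + 211 gives 5.5P = 275, so P* = €50 and Q* = 286.
With the tax collected from sellers, supply shifts: Qs = 1.5(P − 33) + 211.
Solving gives Q = 250 with consumers paying €59 and sellers receiving €26 (the €33 wedge).
ΔPS is the trapezoid between Q = 250 and Q = 286 of height €24: ½ · (286 + 250) · 24 = €6432.

Producer surplus falls by €6432 million.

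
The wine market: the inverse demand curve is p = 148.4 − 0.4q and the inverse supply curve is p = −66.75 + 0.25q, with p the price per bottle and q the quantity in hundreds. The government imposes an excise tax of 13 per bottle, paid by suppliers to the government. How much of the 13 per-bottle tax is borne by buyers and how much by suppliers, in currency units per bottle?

Inverting to q(p) form: qd = 371 − 2.5p; qs = 4p + 267.
Without the tax, 371 − 2.5p = 4p + 267 gives 6.5p = 104, so p* = 16 and q* = 331.
With the tax collected from suppliers, supply shifts: qs = 4(p − 13) + 267.
Solving gives q = 311 with buyers paying 24 and suppliers receiving 11 (the 13 wedge).
Burden on buyers: 8; on suppliers: 5. (They sum to 13.)
The less price-elastic side of the market bears the larger share of a per-unit tax.

Buyers bear 8 per bottle; suppliers bear 5 per bottle.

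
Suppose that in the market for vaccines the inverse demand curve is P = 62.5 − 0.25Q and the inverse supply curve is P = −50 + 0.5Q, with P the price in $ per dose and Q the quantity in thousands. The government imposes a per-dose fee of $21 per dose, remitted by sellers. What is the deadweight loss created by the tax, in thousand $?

Rewrite in direct form: Qd = 250 − 4P and Qs = 2P + 100.
Without the tax, 250 − 4P = 2P + 100 gives 6P = 150, so P* = $25 and Q* = 150.
With the tax collected from sellers, supply shifts: Qs = 2(P − 21) + 100.
Solving gives Q = 122 with buyers paying $32 and sellers receiving $11 (the $21 wedge).
Quantity falls by |ΔQ| = |150 − 122| = 28.
DWL = ½ · t · |ΔQ| = ½ · 21 · 28 = $294.

Deadweight loss = $294 thousand.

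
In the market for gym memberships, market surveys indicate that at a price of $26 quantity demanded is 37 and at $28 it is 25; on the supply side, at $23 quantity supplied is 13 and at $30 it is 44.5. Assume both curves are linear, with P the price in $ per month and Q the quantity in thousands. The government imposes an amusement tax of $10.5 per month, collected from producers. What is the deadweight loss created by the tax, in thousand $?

Demand slope: (25 − 37)/(28 − 26) = -6, so Qd = 193 − 6P.
Supply slope: (44.5 − 13)/(30 − 23) = 4.5, so Qs = 4.5P − 90.5.
Before the tax: set 193 − 6P = 4.5P − 90.5 → P* = $27, Q* = 31.
With the tax collected from producers, supply shifts: Qs = 4.5(P − 10.5) − 90.5.
Solving gives Q = 4 with consumers paying $31.5 and producers receiving $21 (the $10.5 wedge).
Quantity falls by |ΔQ| = |31 − 4| = 27.
DWL = ½ · t · |ΔQ| = ½ · 10.5 · 27 = $141.75.

Deadweight loss = $141.75 thousand.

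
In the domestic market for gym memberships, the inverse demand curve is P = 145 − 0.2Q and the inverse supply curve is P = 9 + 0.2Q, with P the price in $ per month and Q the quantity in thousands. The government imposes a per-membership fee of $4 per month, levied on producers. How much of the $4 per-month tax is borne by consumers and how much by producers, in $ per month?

Inverting to Q(P) form: Qd = 725 − 5P; Qs = 5P − 45.
Without the tax, 725 − 5P = 5P − 45 gives 10P = 770, so P* = $77 and Q* = 340.
With the tax collected from producers, supply shifts: Qs = 5(P − 4) − 45.
Solving gives Q = 330 with consumers paying $79 and producers receiving $75 (the $4 wedge).
Burden on consumers: $2; on producers: $2. (They sum to $4.)
The less price-elastic side of the market bears the larger share of a per-unit tax.

Consumers bear $2 per month; producers bear $2 per month.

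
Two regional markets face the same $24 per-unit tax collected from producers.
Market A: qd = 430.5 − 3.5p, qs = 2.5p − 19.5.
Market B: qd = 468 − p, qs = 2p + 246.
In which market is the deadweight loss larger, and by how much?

Market A: pre-tax p* = $75, q* = 168; post-tax q = 133; deadweight loss = $420.
Market B: pre-tax p* = $74, q* = 394; post-tax q = 378; deadweight loss = $192.
Difference: $420 vs $192 → market A is larger by $228.

Market A, by $228.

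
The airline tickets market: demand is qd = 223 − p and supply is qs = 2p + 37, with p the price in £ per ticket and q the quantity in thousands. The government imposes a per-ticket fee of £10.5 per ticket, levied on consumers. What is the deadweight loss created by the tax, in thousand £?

Without the tax, 223 − p = 2p + 37 gives 3p = 186, so p* = £62 and q* = 161.
With the tax collected from consumers, demand (in seller-price terms) shifts: qd = 223 − (p + 10.5).
Solving gives q = 154 with consumers paying £69 and producers receiving £58.5 (the £10.5 wedge).
Quantity falls by |ΔQ| = |161 − 154| = 7.
DWL = ½ · t · |ΔQ| = ½ · 10.5 · 7 = £36.75.

Deadweight loss = £36.75 thousand.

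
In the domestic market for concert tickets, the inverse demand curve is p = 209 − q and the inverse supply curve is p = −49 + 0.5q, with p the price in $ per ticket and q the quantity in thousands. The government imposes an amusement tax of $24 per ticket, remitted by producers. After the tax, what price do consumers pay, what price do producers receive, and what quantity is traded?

Consumers pay $53; producers receive $29; quantity = 156.

Rewrite in direct form: qd = 209 − p and qs = 2p + 98.
Before the tax: set 209 − p = 2p + 98 → p* = $37, q* = 172.
With the tax collected from producers, supply shifts: qs = 2(p − 24) + 98.
Solving gives q = 156 with consumers paying $53 and producers receiving $29 (the $24 wedge).
The less price-elastic side of the market bears the larger share of a per-unit tax.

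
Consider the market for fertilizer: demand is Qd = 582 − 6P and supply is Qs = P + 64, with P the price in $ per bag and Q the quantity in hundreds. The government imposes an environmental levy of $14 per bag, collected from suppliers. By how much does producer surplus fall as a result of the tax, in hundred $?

Producer surplus falls by $1584 hundred.

Without the tax, 582 − 6P = P + 64 gives 7P = 518, so P* = $74 and Q* = 138.
With the tax collected from suppliers, supply shifts: Qs = (P − 14) + 64.
Solving gives Q = 126 with consumers paying $76 and suppliers receiving $62 (the $14 wedge).
ΔPS is the trapezoid between Q = 126 and Q = 138 of height $12: ½ · (138 + 126) · 12 = $1584.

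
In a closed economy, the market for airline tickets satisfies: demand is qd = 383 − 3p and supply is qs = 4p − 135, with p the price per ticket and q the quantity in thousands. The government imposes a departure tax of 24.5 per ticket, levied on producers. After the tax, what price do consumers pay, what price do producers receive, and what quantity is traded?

Consumers pay 88; producers receive 63.5; quantity = 119.

Without the tax, 383 − 3p = 4p − 135 gives 7p = 518, so p* = 74 and q* = 161.
With the tax collected from producers, supply shifts: qs = 4(p − 24.5) − 135.
Solving gives q = 119 with consumers paying 88 and producers receiving 63.5 (the 24.5 wedge).
The less price-elastic side of the market bears the larger share of a per-unit tax.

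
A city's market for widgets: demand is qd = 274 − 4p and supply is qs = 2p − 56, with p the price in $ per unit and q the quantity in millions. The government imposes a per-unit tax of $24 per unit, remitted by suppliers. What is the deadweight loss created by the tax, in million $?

Deadweight loss = $384 million.

Before the tax: set 274 − 4p = 2p − 56 → p* = $55, q* = 54.
With the tax collected from suppliers, supply shifts: qs = 2(p − 24) − 56.
Solving gives q = 22 with consumers paying $63 and suppliers receiving $39 (the $24 wedge).
Quantity falls by |ΔQ| = |54 − 22| = 32.
DWL = ½ · t · |ΔQ| = ½ · 24 · 32 = $384.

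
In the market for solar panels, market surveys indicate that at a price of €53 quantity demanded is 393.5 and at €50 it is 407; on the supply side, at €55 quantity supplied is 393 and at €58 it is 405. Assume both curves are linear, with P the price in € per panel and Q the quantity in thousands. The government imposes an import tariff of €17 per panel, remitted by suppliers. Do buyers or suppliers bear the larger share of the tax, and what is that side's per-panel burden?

Suppliers bear the larger share: €9 per panel.

Demand slope: (407 − 393.5)/(50 − 53) = -4.5, so Qd = 632 − 4.5P.
Supply slope: (405 − 393)/(58 − 55) = 4, so Qs = 4P + 173.
Without the tax, 632 − 4.5P = 4P + 173 gives 8.5P = 459, so P* = €54 and Q* = 389.
With the tax collected from suppliers, supply shifts: Qs = 4(P − 17) + 173.
New equilibrium: buyers pay €62, suppliers receive €45, Q = 353. (Wedge: Pb − Ps = 17.)
Per-panel burden: buyers €8, suppliers €9.
Suppliers take the larger share because supply is less price-elastic here (demand slope 4.5 vs supply slope 4).
The less price-elastic side of the market bears the larger share of a per-unit tax.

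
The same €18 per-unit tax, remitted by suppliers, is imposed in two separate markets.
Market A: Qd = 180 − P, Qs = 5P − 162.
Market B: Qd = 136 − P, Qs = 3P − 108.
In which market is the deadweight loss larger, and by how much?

Market A: pre-tax P* = €57, Q* = 123; post-tax Q = 108; deadweight loss = €135.
Market B: pre-tax P* = €61, Q* = 75; post-tax Q = 61.5; deadweight loss = €121.5.
Difference: €135 vs €121.5 → market A is larger by €13.5.

Market A, by €13.5.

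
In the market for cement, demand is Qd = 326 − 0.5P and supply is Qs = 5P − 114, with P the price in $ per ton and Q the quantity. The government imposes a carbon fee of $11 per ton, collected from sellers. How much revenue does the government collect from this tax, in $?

Without the tax, 326 − 0.5P = 5P − 114 gives 5.5P = 440, so P* = $80 and Q* = 286.
With the tax collected from sellers, supply shifts: Qs = 5(P − 11) − 114.
Solving gives Q = 281 with buyers paying $90 and sellers receiving $79 (the $11 wedge).
Revenue = t · Q = 11 · 281 = $3091.

Tax revenue = $3091.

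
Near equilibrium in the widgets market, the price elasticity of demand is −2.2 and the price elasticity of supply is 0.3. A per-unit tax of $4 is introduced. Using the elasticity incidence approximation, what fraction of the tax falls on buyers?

Buyers' share ≈ 0.12.

Incidence ratio: buyers' share ≈ εs / (εs + |εd|) = 0.3 / (0.3 + 2.2) = 0.12.
Supply is the less elastic side, so buyers bear the smaller share.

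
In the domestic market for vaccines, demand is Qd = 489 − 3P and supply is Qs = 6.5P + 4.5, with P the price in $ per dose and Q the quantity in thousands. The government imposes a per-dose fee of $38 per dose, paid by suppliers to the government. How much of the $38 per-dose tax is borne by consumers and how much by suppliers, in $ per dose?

Consumers bear $26 per dose; suppliers bear $12 per dose.

Before the tax: set 489 − 3P = 6.5P + 4.5 → P* = $51, Q* = 336.
With the tax collected from suppliers, supply shifts: Qs = 6.5(P − 38) + 4.5.
Solving gives Q = 258 with consumers paying $77 and suppliers receiving $39 (the $38 wedge).
Burden on consumers: $26; on suppliers: $12. (They sum to $38.)
The less price-elastic side of the market bears the larger share of a per-unit tax.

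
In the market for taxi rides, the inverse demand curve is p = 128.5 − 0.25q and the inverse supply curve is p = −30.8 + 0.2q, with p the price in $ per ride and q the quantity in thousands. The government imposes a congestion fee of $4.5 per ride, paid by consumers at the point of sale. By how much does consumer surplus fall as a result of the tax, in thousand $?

Rewrite in direct form: qd = 514 − 4p and qs = 5p + 154.
Without the tax, 514 − 4p = 5p + 154 gives 9p = 360, so p* = $40 and q* = 354.
With the tax collected from consumers, demand (in seller-price terms) shifts: qd = 514 − 4(p + 4.5).
Solving gives q = 344 with consumers paying $42.5 and sellers receiving $38 (the $4.5 wedge).
ΔCS is the trapezoid between Q = 344 and Q = 354 of height $2.5: ½ · (354 + 344) · 2.5 = $872.5.

Consumer surplus falls by $872.5 thousand.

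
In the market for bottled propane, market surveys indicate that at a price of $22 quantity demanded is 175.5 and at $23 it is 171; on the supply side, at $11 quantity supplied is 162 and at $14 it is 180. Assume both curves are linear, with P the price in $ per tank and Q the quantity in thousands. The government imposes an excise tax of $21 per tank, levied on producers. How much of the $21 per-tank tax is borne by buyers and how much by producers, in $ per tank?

Buyers bear $12 per tank; producers bear $9 per tank.

Demand slope: (171 − 175.5)/(23 − 22) = -4.5, so Qd = 274.5 − 4.5P.
Supply slope: (180 − 162)/(14 − 11) = 6, so Qs = 6P + 96.
Before the tax: set 274.5 − 4.5P = 6P + 96 → P* = $17, Q* = 198.
With the tax collected from producers, supply shifts: Qs = 6(P − 21) + 96.
New equilibrium: buyers pay $29, producers receive $8, Q = 144. (Wedge: Pb − Ps = 21.)
Burden on buyers: $12; on producers: $9. (They sum to $21.)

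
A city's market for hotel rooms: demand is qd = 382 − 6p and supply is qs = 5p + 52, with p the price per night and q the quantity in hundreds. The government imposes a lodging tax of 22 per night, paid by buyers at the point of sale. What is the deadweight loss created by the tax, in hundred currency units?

Deadweight loss = 660 hundred.

Before the tax: set 382 − 6p = 5p + 52 → p* = 30, q* = 202.
With the tax collected from buyers, demand (in seller-price terms) shifts: qd = 382 − 6(p + 22).
Solving gives q = 142 with buyers paying 40 and sellers receiving 18 (the 22 wedge).
Quantity falls by |ΔQ| = |202 − 142| = 60.
DWL = ½ · t · |ΔQ| = ½ · 22 · 60 = 660.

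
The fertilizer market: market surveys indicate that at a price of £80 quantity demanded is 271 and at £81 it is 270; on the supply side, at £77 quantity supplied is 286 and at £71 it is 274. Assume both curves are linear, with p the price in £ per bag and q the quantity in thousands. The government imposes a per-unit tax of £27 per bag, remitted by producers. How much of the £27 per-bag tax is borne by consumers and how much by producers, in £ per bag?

Demand slope: (270 − 271)/(81 − 80) = -1, so qd = 351 − p.
Supply slope: (274 − 286)/(71 − 77) = 2, so qs = 2p + 132.
Before the tax: set 351 − p = 2p + 132 → p* = £73, q* = 278.
With the tax collected from producers, supply shifts: qs = 2(p − 27) + 132.
New equilibrium: consumers pay £91, producers receive £64, q = 260. (Wedge: pb − ps = 27.)
Burden on consumers: £18; on producers: £9. (They sum to £27.)
The less price-elastic side of the market bears the larger share of a per-unit tax.

Consumers bear £18 per bag; producers bear £9 per bag.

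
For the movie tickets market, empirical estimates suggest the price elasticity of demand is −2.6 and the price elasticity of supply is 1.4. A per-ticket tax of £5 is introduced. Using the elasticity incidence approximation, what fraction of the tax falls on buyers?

Incidence ratio: buyers' share ≈ εs / (εs + |εd|) = 1.4 / (1.4 + 2.6) = 0.35.
Supply is the less elastic side, so buyers bear the smaller share.

Buyers' share ≈ 0.35.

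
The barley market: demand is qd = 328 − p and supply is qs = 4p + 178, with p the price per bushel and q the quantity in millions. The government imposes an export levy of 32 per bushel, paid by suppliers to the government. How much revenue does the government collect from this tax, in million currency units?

Tax revenue = 8716.8 million.

Before the tax: set 328 − p = 4p + 178 → p* = 30, q* = 298.
With the tax collected from suppliers, supply shifts: qs = 4(p − 32) + 178.
New equilibrium: buyers pay 55.6, suppliers receive 23.6, q = 272.4. (Wedge: pb − ps = 32.)
Revenue = t · Q = 32 · 272.4 = 8716.8.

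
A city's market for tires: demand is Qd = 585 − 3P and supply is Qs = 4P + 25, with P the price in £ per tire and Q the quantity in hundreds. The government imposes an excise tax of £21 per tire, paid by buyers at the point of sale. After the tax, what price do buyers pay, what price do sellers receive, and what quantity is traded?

Buyers pay £92; sellers receive £71; quantity = 309.

Without the tax, 585 − 3P = 4P + 25 gives 7P = 560, so P* = £80 and Q* = 345.
With the tax collected from buyers, demand (in seller-price terms) shifts: Qd = 585 − 3(P + 21).
Solving gives Q = 309 with buyers paying £92 and sellers receiving £71 (the £21 wedge).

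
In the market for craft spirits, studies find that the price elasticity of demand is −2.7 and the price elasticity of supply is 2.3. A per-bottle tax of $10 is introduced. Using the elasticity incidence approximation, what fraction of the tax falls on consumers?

Consumers' share ≈ 0.46.

Incidence ratio: consumers' share ≈ εs / (εs + |εd|) = 2.3 / (2.3 + 2.7) = 0.46.
Supply is the less elastic side, so consumers bear the smaller share.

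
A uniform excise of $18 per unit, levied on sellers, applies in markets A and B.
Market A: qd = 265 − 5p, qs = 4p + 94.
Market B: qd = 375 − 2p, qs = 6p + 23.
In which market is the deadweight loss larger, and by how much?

Market A, by $117.

Market A: pre-tax p* = $19, q* = 170; post-tax q = 130; deadweight loss = $360.
Market B: pre-tax p* = $44, q* = 287; post-tax q = 260; deadweight loss = $243.
Difference: $360 vs $243 → market A is larger by $117.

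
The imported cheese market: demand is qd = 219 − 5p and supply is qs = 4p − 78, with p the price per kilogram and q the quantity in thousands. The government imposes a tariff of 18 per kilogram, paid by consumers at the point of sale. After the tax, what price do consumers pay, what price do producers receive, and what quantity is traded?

Consumers pay 41; producers receive 23; quantity = 14.

Without the tax, 219 − 5p = 4p − 78 gives 9p = 297, so p* = 33 and q* = 54.
With the tax collected from consumers, demand (in seller-price terms) shifts: qd = 219 − 5(p + 18).
Solving gives q = 14 with consumers paying 41 and producers receiving 23 (the 18 wedge).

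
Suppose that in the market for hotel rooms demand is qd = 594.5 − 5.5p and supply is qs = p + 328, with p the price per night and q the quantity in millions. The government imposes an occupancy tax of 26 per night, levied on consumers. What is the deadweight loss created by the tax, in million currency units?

Deadweight loss = 286 million.

Before the tax: set 594.5 − 5.5p = p + 328 → p* = 41, q* = 369.
With the tax collected from consumers, demand (in seller-price terms) shifts: qd = 594.5 − 5.5(p + 26).
Solving gives q = 347 with consumers paying 45 and producers receiving 19 (the 26 wedge).
Quantity falls by |ΔQ| = |369 − 347| = 22.
DWL = ½ · t · |ΔQ| = ½ · 26 · 22 = 286.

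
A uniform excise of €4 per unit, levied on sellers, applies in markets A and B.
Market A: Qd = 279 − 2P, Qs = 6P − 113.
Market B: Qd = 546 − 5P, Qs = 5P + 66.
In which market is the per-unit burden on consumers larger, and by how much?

Market A: pre-tax P* = €49, Q* = 181; post-tax Q = 175; per-unit burden on consumers = €3.
Market B: pre-tax P* = €48, Q* = 306; post-tax Q = 296; per-unit burden on consumers = €2.
Difference: €3 vs €2 → market A is larger by €1.

Market A, by €1.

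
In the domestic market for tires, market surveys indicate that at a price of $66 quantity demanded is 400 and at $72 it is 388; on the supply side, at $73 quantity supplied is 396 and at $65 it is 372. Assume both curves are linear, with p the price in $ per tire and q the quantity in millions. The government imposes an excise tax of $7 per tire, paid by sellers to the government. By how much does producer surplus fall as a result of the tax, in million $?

Demand slope: (388 − 400)/(72 − 66) = -2, so qd = 532 − 2p.
Supply slope: (372 − 396)/(65 − 73) = 3, so qs = 3p + 177.
Without the tax, 532 − 2p = 3p + 177 gives 5p = 355, so p* = $71 and q* = 390.
With the tax collected from sellers, supply shifts: qs = 3(p − 7) + 177.
New equilibrium: consumers pay $75.2, sellers receive $68.2, q = 381.6. (Wedge: pb − ps = 7.)
ΔPS is the trapezoid between Q = 381.6 and Q = 390 of height $2.8: ½ · (390 + 381.6) · 2.8 = $1080.24.

Producer surplus falls by $1080.24 million.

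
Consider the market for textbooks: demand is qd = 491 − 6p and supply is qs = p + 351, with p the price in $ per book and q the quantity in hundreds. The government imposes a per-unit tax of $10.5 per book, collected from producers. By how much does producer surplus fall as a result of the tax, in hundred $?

Producer surplus falls by $3298.5 hundred.

Before the tax: set 491 − 6p = p + 351 → p* = $20, q* = 371.
With the tax collected from producers, supply shifts: qs = (p − 10.5) + 351.
Solving gives q = 362 with consumers paying $21.5 and producers receiving $11 (the $10.5 wedge).
ΔPS is the trapezoid between Q = 362 and Q = 371 of height $9: ½ · (371 + 362) · 9 = $3298.5.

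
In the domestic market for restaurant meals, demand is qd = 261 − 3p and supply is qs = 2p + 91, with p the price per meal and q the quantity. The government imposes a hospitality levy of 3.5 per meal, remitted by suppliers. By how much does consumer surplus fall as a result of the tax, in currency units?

Consumer surplus falls by 219.66.

Without the tax, 261 − 3p = 2p + 91 gives 5p = 170, so p* = 34 and q* = 159.
With the tax collected from suppliers, supply shifts: qs = 2(p − 3.5) + 91.
New equilibrium: buyers pay 35.4, suppliers receive 31.9, q = 154.8. (Wedge: pb − ps = 3.5.)
ΔCS is the trapezoid between Q = 154.8 and Q = 159 of height 1.4: ½ · (159 + 154.8) · 1.4 = 219.66.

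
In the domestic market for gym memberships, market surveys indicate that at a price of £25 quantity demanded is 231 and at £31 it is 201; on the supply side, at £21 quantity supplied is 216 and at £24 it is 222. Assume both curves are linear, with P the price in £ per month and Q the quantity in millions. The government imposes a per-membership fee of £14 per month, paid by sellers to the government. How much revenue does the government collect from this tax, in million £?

Tax revenue = £2884 million.

Demand slope: (201 − 231)/(31 − 25) = -5, so Qd = 356 − 5P.
Supply slope: (222 − 216)/(24 − 21) = 2, so Qs = 2P + 174.
Without the tax, 356 − 5P = 2P + 174 gives 7P = 182, so P* = £26 and Q* = 226.
With the tax collected from sellers, supply shifts: Qs = 2(P − 14) + 174.
New equilibrium: consumers pay £30, sellers receive £16, Q = 206. (Wedge: Pb − Ps = 14.)
Revenue = t · Q = 14 · 206 = £2884.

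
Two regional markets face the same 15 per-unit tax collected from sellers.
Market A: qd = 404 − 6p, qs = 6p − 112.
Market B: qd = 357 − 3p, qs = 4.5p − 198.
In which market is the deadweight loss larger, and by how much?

Market A, by 135.

Market A: pre-tax p* = 43, q* = 146; post-tax q = 101; deadweight loss = 337.5.
Market B: pre-tax p* = 74, q* = 135; post-tax q = 108; deadweight loss = 202.5.
Difference: 337.5 vs 202.5 → market A is larger by 135.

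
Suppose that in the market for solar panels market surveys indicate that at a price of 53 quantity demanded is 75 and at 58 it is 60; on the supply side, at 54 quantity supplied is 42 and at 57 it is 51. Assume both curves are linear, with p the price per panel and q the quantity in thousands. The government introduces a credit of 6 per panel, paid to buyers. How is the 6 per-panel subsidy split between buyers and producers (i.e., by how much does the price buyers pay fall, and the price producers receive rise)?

Buyers gain 3 per panel; producers gain 3 per panel.

Demand slope: (60 − 75)/(58 − 53) = -3, so qd = 234 − 3p.
Supply slope: (51 − 42)/(57 − 54) = 3, so qs = 3p − 120.
Without the subsidy, 234 − 3p = 3p − 120 gives 6p = 354, so p* = 59 and q* = 57.
With a per-unit subsidy paid to buyers, each effectively pays p − 6, so demand becomes qd = 234 − 3(p − 6).
New equilibrium: buyers pay 56, producers receive 62, q = 66. (Wedge: pb − ps = −6.)
Gain to buyers: 3; to producers: 3. (They sum to 6.)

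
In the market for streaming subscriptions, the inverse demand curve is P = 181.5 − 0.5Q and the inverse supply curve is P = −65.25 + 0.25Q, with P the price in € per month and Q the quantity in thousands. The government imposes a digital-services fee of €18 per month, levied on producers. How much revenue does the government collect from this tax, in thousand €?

Tax revenue = €5490 thousand.

Inverting to Q(P) form: Qd = 363 − 2P; Qs = 4P + 261.
Without the tax, 363 − 2P = 4P + 261 gives 6P = 102, so P* = €17 and Q* = 329.
With the tax collected from producers, supply shifts: Qs = 4(P − 18) + 261.
New equilibrium: buyers pay €29, producers receive €11, Q = 305. (Wedge: Pb − Ps = 18.)
Revenue = t · Q = 18 · 305 = €5490.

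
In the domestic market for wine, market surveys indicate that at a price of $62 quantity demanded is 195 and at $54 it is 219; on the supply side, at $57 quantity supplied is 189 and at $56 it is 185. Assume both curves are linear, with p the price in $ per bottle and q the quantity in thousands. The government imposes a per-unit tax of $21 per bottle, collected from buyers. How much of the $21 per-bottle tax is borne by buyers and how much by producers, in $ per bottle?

Demand slope: (219 − 195)/(54 − 62) = -3, so qd = 381 − 3p.
Supply slope: (185 − 189)/(56 − 57) = 4, so qs = 4p − 39.
Without the tax, 381 − 3p = 4p − 39 gives 7p = 420, so p* = $60 and q* = 201.
With the tax collected from buyers, demand (in seller-price terms) shifts: qd = 381 − 3(p + 21).
Solving gives q = 165 with buyers paying $72 and producers receiving $51 (the $21 wedge).
Burden on buyers: $12; on producers: $9. (They sum to $21.)

Buyers bear $12 per bottle; producers bear $9 per bottle.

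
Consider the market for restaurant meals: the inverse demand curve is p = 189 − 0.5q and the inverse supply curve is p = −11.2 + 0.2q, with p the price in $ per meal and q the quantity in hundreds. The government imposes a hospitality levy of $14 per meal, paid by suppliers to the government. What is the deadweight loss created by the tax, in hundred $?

Deadweight loss = $140 hundred.

Rewrite in direct form: qd = 378 − 2p and qs = 5p + 56.
Without the tax, 378 − 2p = 5p + 56 gives 7p = 322, so p* = $46 and q* = 286.
With the tax collected from suppliers, supply shifts: qs = 5(p − 14) + 56.
Solving gives q = 266 with consumers paying $56 and suppliers receiving $42 (the $14 wedge).
Quantity falls by |ΔQ| = |286 − 266| = 20.
DWL = ½ · t · |ΔQ| = ½ · 14 · 20 = $140.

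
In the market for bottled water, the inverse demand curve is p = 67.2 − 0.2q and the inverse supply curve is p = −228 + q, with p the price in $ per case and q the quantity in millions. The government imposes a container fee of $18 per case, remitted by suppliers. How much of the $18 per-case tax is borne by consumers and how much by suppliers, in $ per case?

Rewrite in direct form: qd = 336 − 5p and qs = p + 228.
Without the tax, 336 − 5p = p + 228 gives 6p = 108, so p* = $18 and q* = 246.
With the tax collected from suppliers, supply shifts: qs = (p − 18) + 228.
Solving gives q = 231 with consumers paying $21 and suppliers receiving $3 (the $18 wedge).
Burden on consumers: $3; on suppliers: $15. (They sum to $18.)

Consumers bear $3 per case; suppliers bear $15 per case.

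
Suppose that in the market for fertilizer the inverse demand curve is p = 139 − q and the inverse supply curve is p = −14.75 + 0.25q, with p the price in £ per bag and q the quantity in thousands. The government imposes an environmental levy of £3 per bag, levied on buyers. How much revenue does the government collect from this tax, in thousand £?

Rewrite in direct form: qd = 139 − p and qs = 4p + 59.
Before the tax: set 139 − p = 4p + 59 → p* = £16, q* = 123.
With the tax collected from buyers, demand (in seller-price terms) shifts: qd = 139 − (p + 3).
New equilibrium: buyers pay £18.4, producers receive £15.4, q = 120.6. (Wedge: pb − ps = 3.)
Revenue = t · Q = 3 · 120.6 = £361.8.

Tax revenue = £361.8 thousand.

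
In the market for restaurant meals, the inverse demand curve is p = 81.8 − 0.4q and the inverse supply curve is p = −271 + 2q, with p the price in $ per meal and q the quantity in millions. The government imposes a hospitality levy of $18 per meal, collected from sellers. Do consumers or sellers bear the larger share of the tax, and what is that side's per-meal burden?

Inverting to q(p) form: qd = 204.5 − 2.5p; qs = 0.5p + 135.5.
Without the tax, 204.5 − 2.5p = 0.5p + 135.5 gives 3p = 69, so p* = $23 and q* = 147.
With the tax collected from sellers, supply shifts: qs = 0.5(p − 18) + 135.5.
Solving gives q = 139.5 with consumers paying $26 and sellers receiving $8 (the $18 wedge).
Per-meal burden: consumers $3, sellers $15.
Sellers take the larger share because supply is less price-elastic here (demand slope 2.5 vs supply slope 0.5).

Sellers bear the larger share: $15 per meal.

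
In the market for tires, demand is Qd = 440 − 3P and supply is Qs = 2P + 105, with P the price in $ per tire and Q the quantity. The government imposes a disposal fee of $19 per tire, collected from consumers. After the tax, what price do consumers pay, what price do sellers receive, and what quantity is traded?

Before the tax: set 440 − 3P = 2P + 105 → P* = $67, Q* = 239.
With the tax collected from consumers, demand (in seller-price terms) shifts: Qd = 440 − 3(P + 19).
Solving gives Q = 216.2 with consumers paying $74.6 and sellers receiving $55.6 (the $19 wedge).

Consumers pay $74.6; sellers receive $55.6; quantity = 216.2.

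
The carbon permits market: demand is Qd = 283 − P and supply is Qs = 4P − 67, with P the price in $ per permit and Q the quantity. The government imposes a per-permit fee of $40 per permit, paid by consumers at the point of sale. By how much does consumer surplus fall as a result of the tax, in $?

Without the tax, 283 − P = 4P − 67 gives 5P = 350, so P* = $70 and Q* = 213.
With the tax collected from consumers, demand (in seller-price terms) shifts: Qd = 283 − (P + 40).
New equilibrium: consumers pay $102, producers receive $62, Q = 181. (Wedge: Pb − Ps = 40.)
ΔCS is the trapezoid between Q = 181 and Q = 213 of height $32: ½ · (213 + 181) · 32 = $6304.

Consumer surplus falls by $6304.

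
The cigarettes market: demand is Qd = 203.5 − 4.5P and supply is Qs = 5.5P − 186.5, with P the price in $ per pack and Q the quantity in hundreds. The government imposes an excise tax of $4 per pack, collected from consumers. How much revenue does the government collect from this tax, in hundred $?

Without the tax, 203.5 − 4.5P = 5.5P − 186.5 gives 10P = 390, so P* = $39 and Q* = 28.
With the tax collected from consumers, demand (in seller-price terms) shifts: Qd = 203.5 − 4.5(P + 4).
Solving gives Q = 18.1 with consumers paying $41.2 and sellers receiving $37.2 (the $4 wedge).
Revenue = t · Q = 4 · 18.1 = $72.4.

Tax revenue = $72.4 hundred.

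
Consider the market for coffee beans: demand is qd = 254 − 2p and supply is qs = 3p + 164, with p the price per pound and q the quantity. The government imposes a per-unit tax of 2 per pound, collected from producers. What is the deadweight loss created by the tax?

Without the tax, 254 − 2p = 3p + 164 gives 5p = 90, so p* = 18 and q* = 218.
With the tax collected from producers, supply shifts: qs = 3(p − 2) + 164.
Solving gives q = 215.6 with consumers paying 19.2 and producers receiving 17.2 (the 2 wedge).
Quantity falls by |ΔQ| = |218 − 215.6| = 2.4.
DWL = ½ · t · |ΔQ| = ½ · 2 · 2.4 = 2.4.

Deadweight loss = 2.4.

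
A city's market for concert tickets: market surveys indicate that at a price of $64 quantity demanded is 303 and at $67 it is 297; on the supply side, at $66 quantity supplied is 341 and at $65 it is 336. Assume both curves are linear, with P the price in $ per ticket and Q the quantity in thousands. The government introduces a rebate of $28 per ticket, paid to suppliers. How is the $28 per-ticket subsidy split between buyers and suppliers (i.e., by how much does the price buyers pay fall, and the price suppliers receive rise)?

Buyers gain $20 per ticket; suppliers gain $8 per ticket.

Demand slope: (297 − 303)/(67 − 64) = -2, so Qd = 431 − 2P.
Supply slope: (336 − 341)/(65 − 66) = 5, so Qs = 5P + 11.
Before the subsidy: set 431 − 2P = 5P + 11 → P* = $60, Q* = 311.
With a per-unit subsidy paid to suppliers, each receives P + 28 per unit sold, so supply becomes Qs = 5(P + 28) + 11.
Solving gives Q = 351 with buyers paying $40 and suppliers receiving $68 (the $28 wedge).
Gain to buyers: $20; to suppliers: $8. (They sum to $28.)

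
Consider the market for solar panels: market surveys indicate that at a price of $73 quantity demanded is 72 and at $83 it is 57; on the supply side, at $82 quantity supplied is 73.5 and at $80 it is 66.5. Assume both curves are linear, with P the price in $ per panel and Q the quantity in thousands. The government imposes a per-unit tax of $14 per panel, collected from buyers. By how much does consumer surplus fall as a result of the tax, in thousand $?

Consumer surplus falls by $545.37 thousand.

Demand slope: (57 − 72)/(83 − 73) = -1.5, so Qd = 181.5 − 1.5P.
Supply slope: (66.5 − 73.5)/(80 − 82) = 3.5, so Qs = 3.5P − 213.5.
Before the tax: set 181.5 − 1.5P = 3.5P − 213.5 → P* = $79, Q* = 63.
With the tax collected from buyers, demand (in seller-price terms) shifts: Qd = 181.5 − 1.5(P + 14).
New equilibrium: buyers pay $88.8, suppliers receive $74.8, Q = 48.3. (Wedge: Pb − Ps = 14.)
ΔCS is the trapezoid between Q = 48.3 and Q = 63 of height $9.8: ½ · (63 + 48.3) · 9.8 = $545.37.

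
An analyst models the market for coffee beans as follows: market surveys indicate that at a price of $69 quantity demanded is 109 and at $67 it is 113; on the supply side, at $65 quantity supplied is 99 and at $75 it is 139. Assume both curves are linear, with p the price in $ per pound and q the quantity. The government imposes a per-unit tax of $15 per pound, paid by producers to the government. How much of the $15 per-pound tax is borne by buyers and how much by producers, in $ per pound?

Demand slope: (113 − 109)/(67 − 69) = -2, so qd = 247 − 2p.
Supply slope: (139 − 99)/(75 − 65) = 4, so qs = 4p − 161.
Before the tax: set 247 − 2p = 4p − 161 → p* = $68, q* = 111.
With the tax collected from producers, supply shifts: qs = 4(p − 15) − 161.
New equilibrium: buyers pay $78, producers receive $63, q = 91. (Wedge: pb − ps = 15.)
Burden on buyers: $10; on producers: $5. (They sum to $15.)

Buyers bear $10 per pound; producers bear $5 per pound.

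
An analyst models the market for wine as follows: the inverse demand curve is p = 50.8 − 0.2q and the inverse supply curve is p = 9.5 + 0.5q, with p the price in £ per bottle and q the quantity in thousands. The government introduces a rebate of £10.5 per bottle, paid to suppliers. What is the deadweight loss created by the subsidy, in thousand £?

Inverting to q(p) form: qd = 254 − 5p; qs = 2p − 19.
Without the subsidy, 254 − 5p = 2p − 19 gives 7p = 273, so p* = £39 and q* = 59.
With a per-unit subsidy paid to suppliers, each receives p + 10.5 per unit sold, so supply becomes qs = 2(p + 10.5) − 19.
Solving gives q = 74 with consumers paying £36 and suppliers receiving £46.5 (the £10.5 wedge).
Quantity rises by |ΔQ| = |59 − 74| = 15.
DWL = ½ · t · |ΔQ| = ½ · 10.5 · 15 = £78.75.

Deadweight loss = £78.75 thousand.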